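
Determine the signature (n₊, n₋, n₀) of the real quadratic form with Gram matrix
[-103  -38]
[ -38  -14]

Answer: (1, 1, 0)

Derivation:
step 0: pivot -103 → sign −
step 1: pivot 2/103 → sign +
signature = (1, 1, 0)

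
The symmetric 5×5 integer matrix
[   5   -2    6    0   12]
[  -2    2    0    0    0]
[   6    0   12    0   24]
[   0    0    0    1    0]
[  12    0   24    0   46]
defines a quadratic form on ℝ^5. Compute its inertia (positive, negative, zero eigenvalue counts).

step 0: pivot 5 → sign +
step 1: pivot 6/5 → sign +
step 2: pivot 1 → sign +
step 3: pivot -2 → sign −
step 4: row/col 4 already zero → sign 0
signature = (3, 1, 1)

Answer: (3, 1, 1)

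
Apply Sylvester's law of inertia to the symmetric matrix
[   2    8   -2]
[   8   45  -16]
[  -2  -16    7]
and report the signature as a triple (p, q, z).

Answer: (3, 0, 0)

Derivation:
step 0: pivot 2 → sign +
step 1: pivot 13 → sign +
step 2: pivot 1/13 → sign +
signature = (3, 0, 0)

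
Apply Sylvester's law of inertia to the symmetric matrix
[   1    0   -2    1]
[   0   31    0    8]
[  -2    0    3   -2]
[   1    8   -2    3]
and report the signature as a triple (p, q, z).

Answer: (2, 2, 0)

Derivation:
step 0: pivot 1 → sign +
step 1: pivot 31 → sign +
step 2: pivot -1 → sign −
step 3: pivot -2/31 → sign −
signature = (2, 2, 0)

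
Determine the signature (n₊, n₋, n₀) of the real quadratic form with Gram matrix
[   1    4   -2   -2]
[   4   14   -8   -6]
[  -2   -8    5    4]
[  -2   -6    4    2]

step 0: pivot 1 → sign +
step 1: pivot -2 → sign −
step 2: pivot 1 → sign +
step 3: row/col 3 already zero → sign 0
signature = (2, 1, 1)

Answer: (2, 1, 1)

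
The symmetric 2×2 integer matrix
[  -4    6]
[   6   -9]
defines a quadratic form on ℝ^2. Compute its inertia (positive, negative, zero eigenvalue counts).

Answer: (0, 1, 1)

Derivation:
step 0: pivot -4 → sign −
step 1: row/col 1 already zero → sign 0
signature = (0, 1, 1)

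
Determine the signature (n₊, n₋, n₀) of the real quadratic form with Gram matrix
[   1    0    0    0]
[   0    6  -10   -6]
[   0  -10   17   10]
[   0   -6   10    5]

step 0: pivot 1 → sign +
step 1: pivot 6 → sign +
step 2: pivot 1/3 → sign +
step 3: pivot -1 → sign −
signature = (3, 1, 0)

Answer: (3, 1, 0)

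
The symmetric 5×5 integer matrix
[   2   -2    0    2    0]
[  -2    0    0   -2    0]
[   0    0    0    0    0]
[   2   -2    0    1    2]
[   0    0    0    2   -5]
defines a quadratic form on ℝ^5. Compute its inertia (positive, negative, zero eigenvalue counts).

Answer: (1, 3, 1)

Derivation:
step 0: pivot 2 → sign +
step 1: pivot -2 → sign −
step 2: pivot -1 → sign −
step 3: pivot -1 → sign −
step 4: row/col 4 already zero → sign 0
signature = (1, 3, 1)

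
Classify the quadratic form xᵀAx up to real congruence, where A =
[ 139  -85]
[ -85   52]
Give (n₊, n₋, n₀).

Answer: (2, 0, 0)

Derivation:
step 0: pivot 139 → sign +
step 1: pivot 3/139 → sign +
signature = (2, 0, 0)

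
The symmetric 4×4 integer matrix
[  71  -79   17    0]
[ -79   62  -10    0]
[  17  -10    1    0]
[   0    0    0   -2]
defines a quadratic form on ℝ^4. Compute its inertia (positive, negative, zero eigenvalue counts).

step 0: pivot 71 → sign +
step 1: pivot -1839/71 → sign −
step 2: pivot -1/613 → sign −
step 3: pivot -2 → sign −
signature = (1, 3, 0)

Answer: (1, 3, 0)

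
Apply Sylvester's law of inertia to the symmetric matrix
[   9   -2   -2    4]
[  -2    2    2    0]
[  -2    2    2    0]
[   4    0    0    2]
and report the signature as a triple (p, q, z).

Answer: (2, 1, 1)

Derivation:
step 0: pivot 9 → sign +
step 1: pivot 14/9 → sign +
step 2: pivot -2/7 → sign −
step 3: row/col 3 already zero → sign 0
signature = (2, 1, 1)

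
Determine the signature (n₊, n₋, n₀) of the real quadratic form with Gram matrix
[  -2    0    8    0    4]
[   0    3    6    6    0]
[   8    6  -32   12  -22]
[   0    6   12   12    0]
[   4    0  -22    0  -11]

step 0: pivot -2 → sign −
step 1: pivot 3 → sign +
step 2: pivot -12 → sign −
step 3: row/col 3 already zero → sign 0
step 4: row/col 4 already zero → sign 0
signature = (1, 2, 2)

Answer: (1, 2, 2)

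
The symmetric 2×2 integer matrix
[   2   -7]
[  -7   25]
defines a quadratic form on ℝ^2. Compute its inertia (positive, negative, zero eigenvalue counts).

step 0: pivot 2 → sign +
step 1: pivot 1/2 → sign +
signature = (2, 0, 0)

Answer: (2, 0, 0)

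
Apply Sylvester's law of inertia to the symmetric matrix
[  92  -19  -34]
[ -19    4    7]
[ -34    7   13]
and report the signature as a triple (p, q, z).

Answer: (3, 0, 0)

Derivation:
step 0: pivot 92 → sign +
step 1: pivot 7/92 → sign +
step 2: pivot 3/7 → sign +
signature = (3, 0, 0)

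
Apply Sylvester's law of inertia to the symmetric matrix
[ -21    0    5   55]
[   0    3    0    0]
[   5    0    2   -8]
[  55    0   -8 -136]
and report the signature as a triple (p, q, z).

Answer: (2, 2, 0)

Derivation:
step 0: pivot -21 → sign −
step 1: pivot 3 → sign +
step 2: pivot 67/21 → sign +
step 3: pivot -6/67 → sign −
signature = (2, 2, 0)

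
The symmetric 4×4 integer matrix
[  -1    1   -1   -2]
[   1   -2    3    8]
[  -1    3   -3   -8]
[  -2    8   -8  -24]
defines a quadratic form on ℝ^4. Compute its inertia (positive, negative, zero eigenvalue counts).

step 0: pivot -1 → sign −
step 1: pivot -1 → sign −
step 2: pivot 2 → sign +
step 3: pivot -2 → sign −
signature = (1, 3, 0)

Answer: (1, 3, 0)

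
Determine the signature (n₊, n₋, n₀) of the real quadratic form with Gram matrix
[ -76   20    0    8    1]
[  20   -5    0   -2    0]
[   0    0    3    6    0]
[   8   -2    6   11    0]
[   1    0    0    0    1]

step 0: pivot -76 → sign −
step 1: pivot 5/19 → sign +
step 2: pivot 3 → sign +
step 3: pivot -1/5 → sign −
step 4: pivot 3/4 → sign +
signature = (3, 2, 0)

Answer: (3, 2, 0)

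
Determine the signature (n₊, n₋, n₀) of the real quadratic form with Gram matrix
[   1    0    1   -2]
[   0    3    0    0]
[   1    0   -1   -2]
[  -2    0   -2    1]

step 0: pivot 1 → sign +
step 1: pivot 3 → sign +
step 2: pivot -2 → sign −
step 3: pivot -3 → sign −
signature = (2, 2, 0)

Answer: (2, 2, 0)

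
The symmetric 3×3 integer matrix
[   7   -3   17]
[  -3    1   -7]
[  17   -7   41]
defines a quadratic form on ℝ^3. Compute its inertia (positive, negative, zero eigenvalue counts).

step 0: pivot 7 → sign +
step 1: pivot -2/7 → sign −
step 2: row/col 2 already zero → sign 0
signature = (1, 1, 1)

Answer: (1, 1, 1)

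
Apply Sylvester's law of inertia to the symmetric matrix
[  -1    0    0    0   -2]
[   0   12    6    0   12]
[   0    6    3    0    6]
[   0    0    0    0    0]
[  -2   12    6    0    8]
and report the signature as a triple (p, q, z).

Answer: (1, 1, 3)

Derivation:
step 0: pivot -1 → sign −
step 1: pivot 12 → sign +
step 2: row/col 2 already zero → sign 0
step 3: row/col 3 already zero → sign 0
step 4: row/col 4 already zero → sign 0
signature = (1, 1, 3)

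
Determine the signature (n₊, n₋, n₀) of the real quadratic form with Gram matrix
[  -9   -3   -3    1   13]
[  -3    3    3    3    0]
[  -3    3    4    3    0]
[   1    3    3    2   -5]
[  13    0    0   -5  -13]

step 0: pivot -9 → sign −
step 1: pivot 4 → sign +
step 2: pivot 1 → sign +
step 3: pivot 1/3 → sign +
step 4: pivot -1/4 → sign −
signature = (3, 2, 0)

Answer: (3, 2, 0)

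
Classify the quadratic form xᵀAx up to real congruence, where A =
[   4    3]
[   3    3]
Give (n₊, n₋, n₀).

step 0: pivot 4 → sign +
step 1: pivot 3/4 → sign +
signature = (2, 0, 0)

Answer: (2, 0, 0)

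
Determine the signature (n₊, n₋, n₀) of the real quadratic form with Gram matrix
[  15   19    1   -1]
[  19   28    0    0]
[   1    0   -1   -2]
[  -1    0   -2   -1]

step 0: pivot 15 → sign +
step 1: pivot 59/15 → sign +
step 2: pivot -87/59 → sign −
step 3: pivot 3/29 → sign +
signature = (3, 1, 0)

Answer: (3, 1, 0)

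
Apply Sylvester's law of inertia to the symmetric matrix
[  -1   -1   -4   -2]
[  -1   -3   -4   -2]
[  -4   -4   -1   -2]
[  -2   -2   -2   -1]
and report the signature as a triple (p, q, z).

step 0: pivot -1 → sign −
step 1: pivot -2 → sign −
step 2: pivot 15 → sign +
step 3: pivot 3/5 → sign +
signature = (2, 2, 0)

Answer: (2, 2, 0)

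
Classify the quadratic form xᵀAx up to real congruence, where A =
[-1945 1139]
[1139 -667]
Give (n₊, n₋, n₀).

Answer: (1, 1, 0)

Derivation:
step 0: pivot -1945 → sign −
step 1: pivot 6/1945 → sign +
signature = (1, 1, 0)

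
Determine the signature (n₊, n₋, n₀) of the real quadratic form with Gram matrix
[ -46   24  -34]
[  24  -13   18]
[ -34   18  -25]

Answer: (1, 2, 0)

Derivation:
step 0: pivot -46 → sign −
step 1: pivot -11/23 → sign −
step 2: pivot 3/11 → sign +
signature = (1, 2, 0)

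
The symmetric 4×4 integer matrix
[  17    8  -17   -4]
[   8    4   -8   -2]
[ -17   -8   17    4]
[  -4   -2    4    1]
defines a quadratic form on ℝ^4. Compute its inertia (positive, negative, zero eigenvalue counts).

Answer: (2, 0, 2)

Derivation:
step 0: pivot 17 → sign +
step 1: pivot 4/17 → sign +
step 2: row/col 2 already zero → sign 0
step 3: row/col 3 already zero → sign 0
signature = (2, 0, 2)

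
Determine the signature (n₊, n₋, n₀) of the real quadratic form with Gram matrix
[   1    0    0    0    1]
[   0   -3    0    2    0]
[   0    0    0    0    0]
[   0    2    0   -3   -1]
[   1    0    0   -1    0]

step 0: pivot 1 → sign +
step 1: pivot -3 → sign −
step 2: pivot -5/3 → sign −
step 3: pivot -2/5 → sign −
step 4: row/col 4 already zero → sign 0
signature = (1, 3, 1)

Answer: (1, 3, 1)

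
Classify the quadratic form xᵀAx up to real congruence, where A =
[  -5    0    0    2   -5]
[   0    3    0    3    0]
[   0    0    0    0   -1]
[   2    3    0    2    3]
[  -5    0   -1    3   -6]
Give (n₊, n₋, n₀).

Answer: (2, 3, 0)

Derivation:
step 0: pivot -5 → sign −
step 1: pivot 3 → sign +
step 2: pivot -1/5 → sign −
step 3: pivot 4 → sign +
step 4: pivot -1/4 → sign −
signature = (2, 3, 0)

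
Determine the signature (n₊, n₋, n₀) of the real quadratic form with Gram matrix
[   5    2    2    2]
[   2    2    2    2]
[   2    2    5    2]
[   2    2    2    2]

step 0: pivot 5 → sign +
step 1: pivot 6/5 → sign +
step 2: pivot 3 → sign +
step 3: row/col 3 already zero → sign 0
signature = (3, 0, 1)

Answer: (3, 0, 1)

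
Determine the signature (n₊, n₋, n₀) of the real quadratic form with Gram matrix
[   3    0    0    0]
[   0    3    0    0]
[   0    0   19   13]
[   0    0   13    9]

Answer: (4, 0, 0)

Derivation:
step 0: pivot 3 → sign +
step 1: pivot 3 → sign +
step 2: pivot 19 → sign +
step 3: pivot 2/19 → sign +
signature = (4, 0, 0)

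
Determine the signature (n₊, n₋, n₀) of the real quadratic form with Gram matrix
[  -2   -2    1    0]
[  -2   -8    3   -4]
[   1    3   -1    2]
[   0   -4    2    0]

Answer: (1, 2, 1)

Derivation:
step 0: pivot -2 → sign −
step 1: pivot -6 → sign −
step 2: pivot 1/6 → sign +
step 3: row/col 3 already zero → sign 0
signature = (1, 2, 1)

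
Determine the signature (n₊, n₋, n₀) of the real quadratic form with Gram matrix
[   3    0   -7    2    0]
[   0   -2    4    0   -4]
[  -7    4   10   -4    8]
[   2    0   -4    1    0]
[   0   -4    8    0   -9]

Answer: (2, 3, 0)

Derivation:
step 0: pivot 3 → sign +
step 1: pivot -2 → sign −
step 2: pivot 5/3 → sign +
step 3: pivot -3/5 → sign −
step 4: pivot -1 → sign −
signature = (2, 3, 0)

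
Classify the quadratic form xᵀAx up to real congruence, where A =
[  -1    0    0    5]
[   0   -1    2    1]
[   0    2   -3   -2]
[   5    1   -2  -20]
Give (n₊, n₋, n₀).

step 0: pivot -1 → sign −
step 1: pivot -1 → sign −
step 2: pivot 1 → sign +
step 3: pivot 6 → sign +
signature = (2, 2, 0)

Answer: (2, 2, 0)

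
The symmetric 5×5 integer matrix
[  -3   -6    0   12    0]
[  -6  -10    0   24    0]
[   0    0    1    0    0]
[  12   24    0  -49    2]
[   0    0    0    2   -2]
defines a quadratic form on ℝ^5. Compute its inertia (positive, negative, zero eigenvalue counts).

step 0: pivot -3 → sign −
step 1: pivot 2 → sign +
step 2: pivot 1 → sign +
step 3: pivot -1 → sign −
step 4: pivot 2 → sign +
signature = (3, 2, 0)

Answer: (3, 2, 0)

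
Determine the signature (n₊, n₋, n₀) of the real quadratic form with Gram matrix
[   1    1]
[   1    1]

Answer: (1, 0, 1)

Derivation:
step 0: pivot 1 → sign +
step 1: row/col 1 already zero → sign 0
signature = (1, 0, 1)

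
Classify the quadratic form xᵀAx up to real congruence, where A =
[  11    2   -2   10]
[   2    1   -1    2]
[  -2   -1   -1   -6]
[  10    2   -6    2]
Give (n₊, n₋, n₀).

Answer: (3, 1, 0)

Derivation:
step 0: pivot 11 → sign +
step 1: pivot 7/11 → sign +
step 2: pivot -2 → sign −
step 3: pivot 6/7 → sign +
signature = (3, 1, 0)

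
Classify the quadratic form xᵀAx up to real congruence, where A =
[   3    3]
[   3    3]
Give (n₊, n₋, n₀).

step 0: pivot 3 → sign +
step 1: row/col 1 already zero → sign 0
signature = (1, 0, 1)

Answer: (1, 0, 1)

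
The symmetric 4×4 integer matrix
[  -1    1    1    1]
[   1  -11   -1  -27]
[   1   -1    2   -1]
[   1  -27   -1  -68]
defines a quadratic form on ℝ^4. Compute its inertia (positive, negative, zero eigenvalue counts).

Answer: (2, 2, 0)

Derivation:
step 0: pivot -1 → sign −
step 1: pivot -10 → sign −
step 2: pivot 3 → sign +
step 3: pivot 3/5 → sign +
signature = (2, 2, 0)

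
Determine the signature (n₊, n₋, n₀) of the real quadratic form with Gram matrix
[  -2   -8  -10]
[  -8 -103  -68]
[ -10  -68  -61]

Answer: (1, 2, 0)

Derivation:
step 0: pivot -2 → sign −
step 1: pivot -71 → sign −
step 2: pivot 3/71 → sign +
signature = (1, 2, 0)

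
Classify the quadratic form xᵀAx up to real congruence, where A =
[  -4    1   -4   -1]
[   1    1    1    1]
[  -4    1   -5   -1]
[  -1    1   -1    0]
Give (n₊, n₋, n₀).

step 0: pivot -4 → sign −
step 1: pivot 5/4 → sign +
step 2: pivot -1 → sign −
step 3: pivot -1/5 → sign −
signature = (1, 3, 0)

Answer: (1, 3, 0)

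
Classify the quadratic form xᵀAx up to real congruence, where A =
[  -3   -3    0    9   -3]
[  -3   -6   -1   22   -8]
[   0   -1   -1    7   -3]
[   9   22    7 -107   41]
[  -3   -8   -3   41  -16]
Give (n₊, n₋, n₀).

step 0: pivot -3 → sign −
step 1: pivot -3 → sign −
step 2: pivot -2/3 → sign −
step 3: pivot -13 → sign −
step 4: pivot -1/13 → sign −
signature = (0, 5, 0)

Answer: (0, 5, 0)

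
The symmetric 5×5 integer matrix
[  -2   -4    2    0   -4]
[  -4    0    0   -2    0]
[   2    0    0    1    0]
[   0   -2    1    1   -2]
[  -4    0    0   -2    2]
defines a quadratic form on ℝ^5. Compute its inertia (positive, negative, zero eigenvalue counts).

Answer: (3, 1, 1)

Derivation:
step 0: pivot -2 → sign −
step 1: pivot 8 → sign +
step 2: pivot 1/2 → sign +
step 3: pivot 2 → sign +
step 4: row/col 4 already zero → sign 0
signature = (3, 1, 1)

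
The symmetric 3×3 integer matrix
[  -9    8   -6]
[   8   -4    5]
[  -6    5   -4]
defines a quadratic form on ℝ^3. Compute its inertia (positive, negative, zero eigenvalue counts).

Answer: (1, 2, 0)

Derivation:
step 0: pivot -9 → sign −
step 1: pivot 28/9 → sign +
step 2: pivot -1/28 → sign −
signature = (1, 2, 0)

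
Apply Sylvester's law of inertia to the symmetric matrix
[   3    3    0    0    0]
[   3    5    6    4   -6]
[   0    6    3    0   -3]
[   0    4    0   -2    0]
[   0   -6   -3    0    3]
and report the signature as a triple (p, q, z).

Answer: (2, 2, 1)

Derivation:
step 0: pivot 3 → sign +
step 1: pivot 2 → sign +
step 2: pivot -15 → sign −
step 3: pivot -2/5 → sign −
step 4: row/col 4 already zero → sign 0
signature = (2, 2, 1)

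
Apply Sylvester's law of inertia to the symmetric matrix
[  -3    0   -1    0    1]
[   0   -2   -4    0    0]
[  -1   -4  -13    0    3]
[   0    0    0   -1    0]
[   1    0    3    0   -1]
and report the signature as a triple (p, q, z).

Answer: (1, 4, 0)

Derivation:
step 0: pivot -3 → sign −
step 1: pivot -2 → sign −
step 2: pivot -14/3 → sign −
step 3: pivot -1 → sign −
step 4: pivot 6/7 → sign +
signature = (1, 4, 0)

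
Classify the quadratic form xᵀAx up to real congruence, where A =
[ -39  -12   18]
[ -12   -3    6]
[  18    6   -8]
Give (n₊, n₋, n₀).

Answer: (1, 1, 1)

Derivation:
step 0: pivot -39 → sign −
step 1: pivot 9/13 → sign +
step 2: row/col 2 already zero → sign 0
signature = (1, 1, 1)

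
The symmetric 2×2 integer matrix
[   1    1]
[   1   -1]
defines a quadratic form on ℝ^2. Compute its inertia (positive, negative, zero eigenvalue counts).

step 0: pivot 1 → sign +
step 1: pivot -2 → sign −
signature = (1, 1, 0)

Answer: (1, 1, 0)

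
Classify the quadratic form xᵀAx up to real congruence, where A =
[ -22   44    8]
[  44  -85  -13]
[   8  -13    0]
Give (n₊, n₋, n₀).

step 0: pivot -22 → sign −
step 1: pivot 3 → sign +
step 2: pivot -1/11 → sign −
signature = (1, 2, 0)

Answer: (1, 2, 0)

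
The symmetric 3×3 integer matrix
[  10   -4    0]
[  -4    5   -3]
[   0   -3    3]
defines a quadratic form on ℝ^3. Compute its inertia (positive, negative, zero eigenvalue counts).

step 0: pivot 10 → sign +
step 1: pivot 17/5 → sign +
step 2: pivot 6/17 → sign +
signature = (3, 0, 0)

Answer: (3, 0, 0)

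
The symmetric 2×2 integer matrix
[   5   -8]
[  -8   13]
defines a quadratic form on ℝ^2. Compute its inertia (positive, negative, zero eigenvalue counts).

step 0: pivot 5 → sign +
step 1: pivot 1/5 → sign +
signature = (2, 0, 0)

Answer: (2, 0, 0)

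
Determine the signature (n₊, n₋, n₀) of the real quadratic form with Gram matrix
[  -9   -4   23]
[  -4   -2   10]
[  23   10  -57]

Answer: (1, 2, 0)

Derivation:
step 0: pivot -9 → sign −
step 1: pivot -2/9 → sign −
step 2: pivot 2 → sign +
signature = (1, 2, 0)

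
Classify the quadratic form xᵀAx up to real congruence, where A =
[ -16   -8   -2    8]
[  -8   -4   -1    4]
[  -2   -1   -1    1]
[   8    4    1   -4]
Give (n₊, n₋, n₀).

step 0: pivot -16 → sign −
step 1: pivot -3/4 → sign −
step 2: row/col 2 already zero → sign 0
step 3: row/col 3 already zero → sign 0
signature = (0, 2, 2)

Answer: (0, 2, 2)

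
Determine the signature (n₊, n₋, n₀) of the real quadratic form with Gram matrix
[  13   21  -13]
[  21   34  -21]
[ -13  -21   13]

step 0: pivot 13 → sign +
step 1: pivot 1/13 → sign +
step 2: row/col 2 already zero → sign 0
signature = (2, 0, 1)

Answer: (2, 0, 1)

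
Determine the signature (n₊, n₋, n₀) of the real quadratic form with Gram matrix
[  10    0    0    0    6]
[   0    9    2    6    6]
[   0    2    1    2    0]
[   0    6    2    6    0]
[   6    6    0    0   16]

step 0: pivot 10 → sign +
step 1: pivot 9 → sign +
step 2: pivot 5/9 → sign +
step 3: pivot 6/5 → sign +
step 4: pivot 2/5 → sign +
signature = (5, 0, 0)

Answer: (5, 0, 0)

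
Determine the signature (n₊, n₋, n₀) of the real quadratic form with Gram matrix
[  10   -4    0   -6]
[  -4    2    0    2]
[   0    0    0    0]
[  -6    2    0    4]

step 0: pivot 10 → sign +
step 1: pivot 2/5 → sign +
step 2: row/col 2 already zero → sign 0
step 3: row/col 3 already zero → sign 0
signature = (2, 0, 2)

Answer: (2, 0, 2)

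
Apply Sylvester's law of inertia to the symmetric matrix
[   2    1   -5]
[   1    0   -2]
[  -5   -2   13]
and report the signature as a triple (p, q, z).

step 0: pivot 2 → sign +
step 1: pivot -1/2 → sign −
step 2: pivot 1 → sign +
signature = (2, 1, 0)

Answer: (2, 1, 0)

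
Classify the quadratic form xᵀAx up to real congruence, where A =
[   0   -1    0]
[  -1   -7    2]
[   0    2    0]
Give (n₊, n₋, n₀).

step 0: pivot -7 → sign −
step 1: pivot 1/7 → sign +
step 2: row/col 2 already zero → sign 0
signature = (1, 1, 1)

Answer: (1, 1, 1)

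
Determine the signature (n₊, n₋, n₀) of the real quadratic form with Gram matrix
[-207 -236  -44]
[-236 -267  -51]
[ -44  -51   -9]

step 0: pivot -207 → sign −
step 1: pivot 427/207 → sign +
step 2: pivot 6/427 → sign +
signature = (2, 1, 0)

Answer: (2, 1, 0)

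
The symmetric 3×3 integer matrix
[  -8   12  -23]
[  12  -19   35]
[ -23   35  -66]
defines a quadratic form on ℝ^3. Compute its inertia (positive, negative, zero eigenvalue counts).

step 0: pivot -8 → sign −
step 1: pivot -1 → sign −
step 2: pivot 3/8 → sign +
signature = (1, 2, 0)

Answer: (1, 2, 0)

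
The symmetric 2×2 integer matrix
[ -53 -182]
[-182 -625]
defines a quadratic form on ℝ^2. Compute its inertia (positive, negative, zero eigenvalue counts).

Answer: (0, 2, 0)

Derivation:
step 0: pivot -53 → sign −
step 1: pivot -1/53 → sign −
signature = (0, 2, 0)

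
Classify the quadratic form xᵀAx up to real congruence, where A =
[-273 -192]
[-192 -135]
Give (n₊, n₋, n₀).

step 0: pivot -273 → sign −
step 1: pivot 3/91 → sign +
signature = (1, 1, 0)

Answer: (1, 1, 0)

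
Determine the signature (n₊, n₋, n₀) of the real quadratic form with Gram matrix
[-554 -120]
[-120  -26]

Answer: (0, 2, 0)

Derivation:
step 0: pivot -554 → sign −
step 1: pivot -2/277 → sign −
signature = (0, 2, 0)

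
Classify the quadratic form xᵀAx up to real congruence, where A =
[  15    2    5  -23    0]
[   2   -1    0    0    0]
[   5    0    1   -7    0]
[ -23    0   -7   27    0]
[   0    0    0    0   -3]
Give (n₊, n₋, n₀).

step 0: pivot 15 → sign +
step 1: pivot -19/15 → sign −
step 2: pivot -6/19 → sign −
step 3: pivot 2 → sign +
step 4: pivot -3 → sign −
signature = (2, 3, 0)

Answer: (2, 3, 0)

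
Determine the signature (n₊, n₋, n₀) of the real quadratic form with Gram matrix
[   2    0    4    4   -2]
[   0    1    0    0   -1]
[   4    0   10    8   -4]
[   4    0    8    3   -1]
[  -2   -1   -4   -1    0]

Answer: (3, 2, 0)

Derivation:
step 0: pivot 2 → sign +
step 1: pivot 1 → sign +
step 2: pivot 2 → sign +
step 3: pivot -5 → sign −
step 4: pivot -6/5 → sign −
signature = (3, 2, 0)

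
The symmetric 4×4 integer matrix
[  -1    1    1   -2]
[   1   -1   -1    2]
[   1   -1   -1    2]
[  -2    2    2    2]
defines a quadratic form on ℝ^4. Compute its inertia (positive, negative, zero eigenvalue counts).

Answer: (1, 1, 2)

Derivation:
step 0: pivot -1 → sign −
step 1: pivot 6 → sign +
step 2: row/col 2 already zero → sign 0
step 3: row/col 3 already zero → sign 0
signature = (1, 1, 2)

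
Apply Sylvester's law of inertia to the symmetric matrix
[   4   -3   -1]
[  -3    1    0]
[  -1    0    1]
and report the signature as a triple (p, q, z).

step 0: pivot 4 → sign +
step 1: pivot -5/4 → sign −
step 2: pivot 6/5 → sign +
signature = (2, 1, 0)

Answer: (2, 1, 0)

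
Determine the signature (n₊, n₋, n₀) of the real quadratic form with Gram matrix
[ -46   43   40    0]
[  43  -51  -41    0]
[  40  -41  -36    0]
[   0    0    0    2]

Answer: (1, 3, 0)

Derivation:
step 0: pivot -46 → sign −
step 1: pivot -497/46 → sign −
step 2: pivot -6/497 → sign −
step 3: pivot 2 → sign +
signature = (1, 3, 0)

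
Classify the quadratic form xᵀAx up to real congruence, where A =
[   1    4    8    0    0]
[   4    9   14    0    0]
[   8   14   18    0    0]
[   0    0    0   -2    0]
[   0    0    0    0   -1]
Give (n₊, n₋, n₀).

step 0: pivot 1 → sign +
step 1: pivot -7 → sign −
step 2: pivot 2/7 → sign +
step 3: pivot -2 → sign −
step 4: pivot -1 → sign −
signature = (2, 3, 0)

Answer: (2, 3, 0)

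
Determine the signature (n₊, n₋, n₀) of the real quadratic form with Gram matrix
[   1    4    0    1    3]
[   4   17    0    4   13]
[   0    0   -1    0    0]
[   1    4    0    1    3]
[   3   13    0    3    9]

step 0: pivot 1 → sign +
step 1: pivot 1 → sign +
step 2: pivot -1 → sign −
step 3: pivot -1 → sign −
step 4: row/col 4 already zero → sign 0
signature = (2, 2, 1)

Answer: (2, 2, 1)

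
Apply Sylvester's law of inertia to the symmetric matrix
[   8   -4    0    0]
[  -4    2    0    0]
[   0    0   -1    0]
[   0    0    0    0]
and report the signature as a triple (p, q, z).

step 0: pivot 8 → sign +
step 1: pivot -1 → sign −
step 2: row/col 2 already zero → sign 0
step 3: row/col 3 already zero → sign 0
signature = (1, 1, 2)

Answer: (1, 1, 2)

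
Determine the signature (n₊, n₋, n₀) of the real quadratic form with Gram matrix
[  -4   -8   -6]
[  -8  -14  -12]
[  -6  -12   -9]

Answer: (1, 1, 1)

Derivation:
step 0: pivot -4 → sign −
step 1: pivot 2 → sign +
step 2: row/col 2 already zero → sign 0
signature = (1, 1, 1)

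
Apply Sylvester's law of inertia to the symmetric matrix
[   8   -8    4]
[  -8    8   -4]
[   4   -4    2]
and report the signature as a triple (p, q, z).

step 0: pivot 8 → sign +
step 1: row/col 1 already zero → sign 0
step 2: row/col 2 already zero → sign 0
signature = (1, 0, 2)

Answer: (1, 0, 2)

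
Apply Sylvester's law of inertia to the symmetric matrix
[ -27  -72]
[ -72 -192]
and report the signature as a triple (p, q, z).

step 0: pivot -27 → sign −
step 1: row/col 1 already zero → sign 0
signature = (0, 1, 1)

Answer: (0, 1, 1)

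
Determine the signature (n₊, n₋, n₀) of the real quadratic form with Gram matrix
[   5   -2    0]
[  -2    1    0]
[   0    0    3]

step 0: pivot 5 → sign +
step 1: pivot 1/5 → sign +
step 2: pivot 3 → sign +
signature = (3, 0, 0)

Answer: (3, 0, 0)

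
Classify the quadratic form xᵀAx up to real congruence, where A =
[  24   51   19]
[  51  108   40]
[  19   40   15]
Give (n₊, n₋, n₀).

step 0: pivot 24 → sign +
step 1: pivot -3/8 → sign −
step 2: pivot 1/3 → sign +
signature = (2, 1, 0)

Answer: (2, 1, 0)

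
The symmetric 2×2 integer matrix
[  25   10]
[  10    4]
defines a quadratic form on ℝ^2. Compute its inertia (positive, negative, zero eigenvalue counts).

step 0: pivot 25 → sign +
step 1: row/col 1 already zero → sign 0
signature = (1, 0, 1)

Answer: (1, 0, 1)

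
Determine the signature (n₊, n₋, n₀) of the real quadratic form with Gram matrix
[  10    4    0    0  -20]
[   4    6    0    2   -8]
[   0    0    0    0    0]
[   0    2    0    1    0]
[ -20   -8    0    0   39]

Answer: (3, 1, 1)

Derivation:
step 0: pivot 10 → sign +
step 1: pivot 22/5 → sign +
step 2: pivot 1/11 → sign +
step 3: pivot -1 → sign −
step 4: row/col 4 already zero → sign 0
signature = (3, 1, 1)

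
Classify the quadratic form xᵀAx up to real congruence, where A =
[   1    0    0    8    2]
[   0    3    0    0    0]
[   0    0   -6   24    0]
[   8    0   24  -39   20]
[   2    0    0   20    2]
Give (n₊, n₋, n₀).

Answer: (3, 2, 0)

Derivation:
step 0: pivot 1 → sign +
step 1: pivot 3 → sign +
step 2: pivot -6 → sign −
step 3: pivot -7 → sign −
step 4: pivot 2/7 → sign +
signature = (3, 2, 0)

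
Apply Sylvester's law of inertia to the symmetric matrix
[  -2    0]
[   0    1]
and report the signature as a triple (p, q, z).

step 0: pivot -2 → sign −
step 1: pivot 1 → sign +
signature = (1, 1, 0)

Answer: (1, 1, 0)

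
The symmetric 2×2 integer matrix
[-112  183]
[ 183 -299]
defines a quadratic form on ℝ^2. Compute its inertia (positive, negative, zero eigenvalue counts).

Answer: (1, 1, 0)

Derivation:
step 0: pivot -112 → sign −
step 1: pivot 1/112 → sign +
signature = (1, 1, 0)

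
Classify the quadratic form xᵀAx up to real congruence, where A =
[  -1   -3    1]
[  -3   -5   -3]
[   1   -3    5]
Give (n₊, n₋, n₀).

Answer: (1, 2, 0)

Derivation:
step 0: pivot -1 → sign −
step 1: pivot 4 → sign +
step 2: pivot -3 → sign −
signature = (1, 2, 0)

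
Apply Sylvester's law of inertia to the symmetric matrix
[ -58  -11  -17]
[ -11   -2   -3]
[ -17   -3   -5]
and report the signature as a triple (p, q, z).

step 0: pivot -58 → sign −
step 1: pivot 5/58 → sign +
step 2: pivot -3/5 → sign −
signature = (1, 2, 0)

Answer: (1, 2, 0)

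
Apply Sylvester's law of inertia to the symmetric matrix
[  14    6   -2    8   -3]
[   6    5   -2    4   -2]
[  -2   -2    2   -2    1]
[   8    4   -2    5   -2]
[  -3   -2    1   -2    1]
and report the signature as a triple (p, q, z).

step 0: pivot 14 → sign +
step 1: pivot 17/7 → sign +
step 2: pivot 20/17 → sign +
step 3: pivot 1/10 → sign +
step 4: row/col 4 already zero → sign 0
signature = (4, 0, 1)

Answer: (4, 0, 1)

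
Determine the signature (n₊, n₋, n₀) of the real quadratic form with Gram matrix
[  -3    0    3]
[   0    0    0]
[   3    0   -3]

Answer: (0, 1, 2)

Derivation:
step 0: pivot -3 → sign −
step 1: row/col 1 already zero → sign 0
step 2: row/col 2 already zero → sign 0
signature = (0, 1, 2)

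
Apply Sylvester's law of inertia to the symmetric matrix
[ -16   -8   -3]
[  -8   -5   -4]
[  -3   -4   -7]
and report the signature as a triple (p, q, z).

step 0: pivot -16 → sign −
step 1: pivot -1 → sign −
step 2: pivot -3/16 → sign −
signature = (0, 3, 0)

Answer: (0, 3, 0)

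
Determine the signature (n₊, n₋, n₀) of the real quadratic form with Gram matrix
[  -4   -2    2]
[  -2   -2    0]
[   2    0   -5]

Answer: (0, 3, 0)

Derivation:
step 0: pivot -4 → sign −
step 1: pivot -1 → sign −
step 2: pivot -3 → sign −
signature = (0, 3, 0)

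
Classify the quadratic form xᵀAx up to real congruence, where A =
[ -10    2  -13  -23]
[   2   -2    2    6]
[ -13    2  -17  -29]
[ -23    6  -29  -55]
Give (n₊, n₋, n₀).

Answer: (1, 3, 0)

Derivation:
step 0: pivot -10 → sign −
step 1: pivot -8/5 → sign −
step 2: pivot 1/8 → sign +
step 3: pivot -2 → sign −
signature = (1, 3, 0)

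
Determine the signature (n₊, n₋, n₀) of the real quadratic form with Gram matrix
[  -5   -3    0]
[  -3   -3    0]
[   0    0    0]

Answer: (0, 2, 1)

Derivation:
step 0: pivot -5 → sign −
step 1: pivot -6/5 → sign −
step 2: row/col 2 already zero → sign 0
signature = (0, 2, 1)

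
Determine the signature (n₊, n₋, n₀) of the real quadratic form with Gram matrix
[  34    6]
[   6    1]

Answer: (1, 1, 0)

Derivation:
step 0: pivot 34 → sign +
step 1: pivot -1/17 → sign −
signature = (1, 1, 0)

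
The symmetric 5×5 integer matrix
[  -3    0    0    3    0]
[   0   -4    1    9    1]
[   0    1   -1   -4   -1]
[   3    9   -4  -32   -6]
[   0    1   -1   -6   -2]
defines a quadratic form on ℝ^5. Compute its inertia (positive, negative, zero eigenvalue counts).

step 0: pivot -3 → sign −
step 1: pivot -4 → sign −
step 2: pivot -3/4 → sign −
step 3: pivot -14/3 → sign −
step 4: pivot -1/7 → sign −
signature = (0, 5, 0)

Answer: (0, 5, 0)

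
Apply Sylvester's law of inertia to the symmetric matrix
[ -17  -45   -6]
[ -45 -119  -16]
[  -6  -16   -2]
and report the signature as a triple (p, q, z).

step 0: pivot -17 → sign −
step 1: pivot 2/17 → sign +
step 2: row/col 2 already zero → sign 0
signature = (1, 1, 1)

Answer: (1, 1, 1)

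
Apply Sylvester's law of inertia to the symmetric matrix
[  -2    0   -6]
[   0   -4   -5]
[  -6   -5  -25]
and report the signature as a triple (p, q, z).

step 0: pivot -2 → sign −
step 1: pivot -4 → sign −
step 2: pivot -3/4 → sign −
signature = (0, 3, 0)

Answer: (0, 3, 0)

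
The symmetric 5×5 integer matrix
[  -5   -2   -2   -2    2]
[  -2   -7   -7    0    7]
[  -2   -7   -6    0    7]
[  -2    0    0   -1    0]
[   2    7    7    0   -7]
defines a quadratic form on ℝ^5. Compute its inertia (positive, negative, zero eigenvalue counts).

Answer: (1, 3, 1)

Derivation:
step 0: pivot -5 → sign −
step 1: pivot -31/5 → sign −
step 2: pivot 1 → sign +
step 3: pivot -3/31 → sign −
step 4: row/col 4 already zero → sign 0
signature = (1, 3, 1)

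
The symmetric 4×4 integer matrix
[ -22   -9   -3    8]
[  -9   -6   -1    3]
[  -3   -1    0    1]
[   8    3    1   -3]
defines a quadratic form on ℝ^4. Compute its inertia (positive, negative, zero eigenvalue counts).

step 0: pivot -22 → sign −
step 1: pivot -51/22 → sign −
step 2: pivot 22/51 → sign +
step 3: pivot -1/11 → sign −
signature = (1, 3, 0)

Answer: (1, 3, 0)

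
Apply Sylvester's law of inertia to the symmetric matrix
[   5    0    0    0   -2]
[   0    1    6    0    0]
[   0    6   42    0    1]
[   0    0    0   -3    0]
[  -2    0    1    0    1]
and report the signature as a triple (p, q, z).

Answer: (4, 1, 0)

Derivation:
step 0: pivot 5 → sign +
step 1: pivot 1 → sign +
step 2: pivot 6 → sign +
step 3: pivot -3 → sign −
step 4: pivot 1/30 → sign +
signature = (4, 1, 0)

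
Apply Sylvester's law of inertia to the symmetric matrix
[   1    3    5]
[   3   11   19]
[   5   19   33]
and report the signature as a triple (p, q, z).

Answer: (2, 0, 1)

Derivation:
step 0: pivot 1 → sign +
step 1: pivot 2 → sign +
step 2: row/col 2 already zero → sign 0
signature = (2, 0, 1)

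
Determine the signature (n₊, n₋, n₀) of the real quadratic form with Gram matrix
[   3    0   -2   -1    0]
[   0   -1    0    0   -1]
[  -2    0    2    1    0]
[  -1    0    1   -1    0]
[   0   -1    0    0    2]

step 0: pivot 3 → sign +
step 1: pivot -1 → sign −
step 2: pivot 2/3 → sign +
step 3: pivot -3/2 → sign −
step 4: pivot 3 → sign +
signature = (3, 2, 0)

Answer: (3, 2, 0)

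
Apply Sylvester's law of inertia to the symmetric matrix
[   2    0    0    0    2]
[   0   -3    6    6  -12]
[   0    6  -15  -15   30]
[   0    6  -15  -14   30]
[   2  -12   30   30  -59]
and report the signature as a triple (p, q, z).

Answer: (2, 3, 0)

Derivation:
step 0: pivot 2 → sign +
step 1: pivot -3 → sign −
step 2: pivot -3 → sign −
step 3: pivot 1 → sign +
step 4: pivot -1 → sign −
signature = (2, 3, 0)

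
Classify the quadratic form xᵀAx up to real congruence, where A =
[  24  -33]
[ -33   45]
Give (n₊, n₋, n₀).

step 0: pivot 24 → sign +
step 1: pivot -3/8 → sign −
signature = (1, 1, 0)

Answer: (1, 1, 0)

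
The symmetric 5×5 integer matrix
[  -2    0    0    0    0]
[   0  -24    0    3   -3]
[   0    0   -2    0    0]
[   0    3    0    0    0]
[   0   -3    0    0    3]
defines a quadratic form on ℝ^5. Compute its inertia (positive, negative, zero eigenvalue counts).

Answer: (2, 3, 0)

Derivation:
step 0: pivot -2 → sign −
step 1: pivot -24 → sign −
step 2: pivot -2 → sign −
step 3: pivot 3/8 → sign +
step 4: pivot 3 → sign +
signature = (2, 3, 0)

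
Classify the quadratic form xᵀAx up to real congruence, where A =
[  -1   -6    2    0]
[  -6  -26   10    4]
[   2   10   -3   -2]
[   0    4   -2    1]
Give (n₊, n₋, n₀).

Answer: (2, 2, 0)

Derivation:
step 0: pivot -1 → sign −
step 1: pivot 10 → sign +
step 2: pivot 3/5 → sign +
step 3: pivot -3 → sign −
signature = (2, 2, 0)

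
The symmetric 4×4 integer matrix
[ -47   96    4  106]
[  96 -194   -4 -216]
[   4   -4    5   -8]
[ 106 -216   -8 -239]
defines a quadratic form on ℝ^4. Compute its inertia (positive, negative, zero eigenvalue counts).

step 0: pivot -47 → sign −
step 1: pivot 98/47 → sign +
step 2: pivot -3 → sign −
step 3: pivot -3/49 → sign −
signature = (1, 3, 0)

Answer: (1, 3, 0)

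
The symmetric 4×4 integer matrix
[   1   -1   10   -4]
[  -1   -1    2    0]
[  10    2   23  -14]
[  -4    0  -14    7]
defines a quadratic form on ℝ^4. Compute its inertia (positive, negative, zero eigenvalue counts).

step 0: pivot 1 → sign +
step 1: pivot -2 → sign −
step 2: pivot -5 → sign −
step 3: pivot -1/5 → sign −
signature = (1, 3, 0)

Answer: (1, 3, 0)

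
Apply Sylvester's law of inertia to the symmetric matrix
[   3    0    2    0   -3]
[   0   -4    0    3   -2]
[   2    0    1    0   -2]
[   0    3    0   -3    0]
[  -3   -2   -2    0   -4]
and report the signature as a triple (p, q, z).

Answer: (1, 4, 0)

Derivation:
step 0: pivot 3 → sign +
step 1: pivot -4 → sign −
step 2: pivot -1/3 → sign −
step 3: pivot -3/4 → sign −
step 4: pivot -3 → sign −
signature = (1, 4, 0)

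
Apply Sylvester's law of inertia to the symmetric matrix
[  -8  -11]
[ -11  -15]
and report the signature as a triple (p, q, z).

Answer: (1, 1, 0)

Derivation:
step 0: pivot -8 → sign −
step 1: pivot 1/8 → sign +
signature = (1, 1, 0)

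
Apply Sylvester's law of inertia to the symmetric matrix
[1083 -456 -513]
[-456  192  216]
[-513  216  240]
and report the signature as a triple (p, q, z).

step 0: pivot 1083 → sign +
step 1: pivot -3 → sign −
step 2: row/col 2 already zero → sign 0
signature = (1, 1, 1)

Answer: (1, 1, 1)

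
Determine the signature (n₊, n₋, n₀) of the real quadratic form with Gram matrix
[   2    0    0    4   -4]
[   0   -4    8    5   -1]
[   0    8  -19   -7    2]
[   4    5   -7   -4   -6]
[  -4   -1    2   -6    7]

Answer: (1, 4, 0)

Derivation:
step 0: pivot 2 → sign +
step 1: pivot -4 → sign −
step 2: pivot -3 → sign −
step 3: pivot -11/4 → sign −
step 4: pivot -6/11 → sign −
signature = (1, 4, 0)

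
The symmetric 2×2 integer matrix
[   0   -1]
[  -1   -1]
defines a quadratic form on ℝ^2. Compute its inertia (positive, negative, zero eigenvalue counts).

Answer: (1, 1, 0)

Derivation:
step 0: pivot -1 → sign −
step 1: pivot 1 → sign +
signature = (1, 1, 0)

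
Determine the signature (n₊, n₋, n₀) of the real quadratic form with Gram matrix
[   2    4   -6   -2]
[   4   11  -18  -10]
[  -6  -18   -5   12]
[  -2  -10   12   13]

step 0: pivot 2 → sign +
step 1: pivot 3 → sign +
step 2: pivot -35 → sign −
step 3: pivot 1/35 → sign +
signature = (3, 1, 0)

Answer: (3, 1, 0)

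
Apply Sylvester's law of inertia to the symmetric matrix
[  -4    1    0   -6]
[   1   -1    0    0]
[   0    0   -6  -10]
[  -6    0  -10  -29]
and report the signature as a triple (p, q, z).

Answer: (0, 4, 0)

Derivation:
step 0: pivot -4 → sign −
step 1: pivot -3/4 → sign −
step 2: pivot -6 → sign −
step 3: pivot -1/3 → sign −
signature = (0, 4, 0)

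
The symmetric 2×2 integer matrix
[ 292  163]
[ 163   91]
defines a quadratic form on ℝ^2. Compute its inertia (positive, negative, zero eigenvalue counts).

Answer: (2, 0, 0)

Derivation:
step 0: pivot 292 → sign +
step 1: pivot 3/292 → sign +
signature = (2, 0, 0)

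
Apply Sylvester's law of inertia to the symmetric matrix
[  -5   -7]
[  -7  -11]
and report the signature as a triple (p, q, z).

step 0: pivot -5 → sign −
step 1: pivot -6/5 → sign −
signature = (0, 2, 0)

Answer: (0, 2, 0)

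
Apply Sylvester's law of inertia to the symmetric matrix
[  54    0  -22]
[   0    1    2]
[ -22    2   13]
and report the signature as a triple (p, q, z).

step 0: pivot 54 → sign +
step 1: pivot 1 → sign +
step 2: pivot 1/27 → sign +
signature = (3, 0, 0)

Answer: (3, 0, 0)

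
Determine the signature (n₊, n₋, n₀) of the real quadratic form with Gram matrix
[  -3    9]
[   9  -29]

Answer: (0, 2, 0)

Derivation:
step 0: pivot -3 → sign −
step 1: pivot -2 → sign −
signature = (0, 2, 0)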